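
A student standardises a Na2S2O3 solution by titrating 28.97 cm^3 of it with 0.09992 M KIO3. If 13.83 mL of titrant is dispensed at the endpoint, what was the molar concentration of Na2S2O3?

0.286 M

n(KIO3) = 0.09992 x 0.01383 = 0.001382 mol.
From the balanced equation, 1 mol KIO3 reacts with 6 mol Na2S2O3, so n(Na2S2O3) = 0.001382 x 6/1 = 0.008291 mol.
[Na2S2O3] = 0.008291 / 0.02897 L = 0.286 M.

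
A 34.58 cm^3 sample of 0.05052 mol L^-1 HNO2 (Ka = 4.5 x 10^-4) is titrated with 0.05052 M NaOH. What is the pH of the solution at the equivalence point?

7.87

n(HNO2) = 0.05052 x 0.03458 = 0.001747 mol; V(NaOH) at equivalence = 0.001747/0.05052 = 0.03458 L.
At equivalence all the acid is converted to NO2-; total volume = 0.03458 + 0.03458 = 0.06916 L, so [NO2-] = 0.001747/0.06916 = 0.02526 M.
Kb = Kw/Ka = 1.0e-14 / 4.5 x 10^-4 = 2.22e-11.
[OH^-] = sqrt(Kb x [NO2-]) = sqrt(2.22e-11 x 0.02526) = 7.49e-7 M.
pOH = 6.13, so pH = 14.00 - 6.13 = 7.87.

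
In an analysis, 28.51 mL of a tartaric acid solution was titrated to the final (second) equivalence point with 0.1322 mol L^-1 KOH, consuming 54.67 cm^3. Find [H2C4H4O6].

n(KOH) = 0.1322 x 0.05467 = 0.007227 mol.
At the final (second) equivalence point, 2 mol OH^- react per mol H2C4H4O6, so n(H2C4H4O6) = 0.007227 / 2 = 0.003614 mol.
[H2C4H4O6] = 0.003614 / 0.02851 L = 0.127 M.

0.127 M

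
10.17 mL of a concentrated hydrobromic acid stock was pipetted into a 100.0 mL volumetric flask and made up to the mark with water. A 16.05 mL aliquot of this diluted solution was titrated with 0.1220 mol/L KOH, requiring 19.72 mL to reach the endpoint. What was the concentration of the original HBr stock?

1.47 M

n(KOH) = 0.1220 x 0.01972 = 0.002406 mol.
n(HBr) in the aliquot = 0.002406 mol.
[diluted HBr] = 0.002406 / 0.01605 = 0.1499 M.
Dilution factor = 100.0/10.17 = 9.833, so [stock] = 0.1499 x 9.833 = 1.47 M.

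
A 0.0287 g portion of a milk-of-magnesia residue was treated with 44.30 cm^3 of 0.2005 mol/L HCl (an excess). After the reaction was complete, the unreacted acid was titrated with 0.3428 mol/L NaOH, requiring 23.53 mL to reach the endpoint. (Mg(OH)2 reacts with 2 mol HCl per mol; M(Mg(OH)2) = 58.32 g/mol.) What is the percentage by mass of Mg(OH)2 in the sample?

Total n(HCl) added = 0.2005 x 0.04430 = 0.008882 mol.
n(NaOH) used = 0.3428 x 0.02353 = 0.008066 mol, which equals the excess n(HCl).
So n(HCl) consumed by the sample = 0.008882 - 0.008066 = 0.0008161 mol.
n(Mg(OH)2) = 0.0008161 / 2 = 0.0004080 mol.
mass Mg(OH)2 = 0.0004080 x 58.32 = 0.02380 g, so %Mg(OH)2 = 0.02380/0.0287 x 100 = 82.9%.

82.9%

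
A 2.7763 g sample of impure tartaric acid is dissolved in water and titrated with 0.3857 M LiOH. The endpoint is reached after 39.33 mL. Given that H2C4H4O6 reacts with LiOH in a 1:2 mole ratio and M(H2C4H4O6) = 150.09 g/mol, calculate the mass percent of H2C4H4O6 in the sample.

n(LiOH) = 0.3857 x 0.03933 = 0.01517 mol.
n(H2C4H4O6) = 0.01517 / 2 = 0.007585 mol.
mass of H2C4H4O6 = 0.007585 x 150.09 = 1.138 g.
% purity = 1.138 / 2.7763 x 100 = 41.0%.

41.0%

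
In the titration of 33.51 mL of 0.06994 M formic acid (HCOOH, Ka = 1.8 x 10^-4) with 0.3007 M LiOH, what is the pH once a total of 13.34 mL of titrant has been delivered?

n(acid) = 0.06994 x 0.03351 = 0.002344 mol; n(LiOH) added = 0.3007 x 0.01334 = 0.004011 mol.
Base is in excess by 0.004011 - 0.002344 = 0.001668 mol in a total volume of 0.04685 L.
[OH^-] = 0.001668/0.04685 = 0.03560 M, so pOH = 1.45 and pH = 14.00 - 1.45 = 12.55.

12.55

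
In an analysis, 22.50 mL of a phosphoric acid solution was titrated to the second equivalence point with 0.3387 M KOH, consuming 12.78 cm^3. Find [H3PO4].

n(KOH) = 0.3387 x 0.01278 = 0.004329 mol.
At the second equivalence point, 2 mol OH^- react per mol H3PO4, so n(H3PO4) = 0.004329 / 2 = 0.002164 mol.
[H3PO4] = 0.002164 / 0.02250 L = 0.0962 M.

0.0962 M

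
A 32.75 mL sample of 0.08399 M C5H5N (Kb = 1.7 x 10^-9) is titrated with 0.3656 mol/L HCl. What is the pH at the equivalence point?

3.20

n(C5H5N) = 0.08399 x 0.03275 = 0.002751 mol; V(HCl) at equivalence = 0.002751/0.3656 = 0.007524 L.
At equivalence the base is fully converted to C5H5NH+; total volume = 0.04027 L, so [C5H5NH+] = 0.002751/0.04027 = 0.06830 M.
Ka(C5H5NH+) = Kw/Kb = 1.0e-14 / 1.7 x 10^-9 = 5.88e-6.
[H^+] = sqrt(Ka x [C5H5NH+]) = sqrt(5.88e-6 x 0.06830) = 0.000634 M.
pH = -log(0.000634) = 3.20.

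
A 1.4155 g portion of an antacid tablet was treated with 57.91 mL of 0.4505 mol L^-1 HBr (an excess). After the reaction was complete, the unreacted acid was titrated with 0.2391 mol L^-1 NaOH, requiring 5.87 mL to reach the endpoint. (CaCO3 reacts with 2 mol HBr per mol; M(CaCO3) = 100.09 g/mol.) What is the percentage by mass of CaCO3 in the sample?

Total n(HBr) added = 0.4505 x 0.05791 = 0.02609 mol.
n(NaOH) used = 0.2391 x 0.005870 = 0.001404 mol, which equals the excess n(HBr).
So n(HBr) consumed by the sample = 0.02609 - 0.001404 = 0.02468 mol.
n(CaCO3) = 0.02468 / 2 = 0.01234 mol.
mass CaCO3 = 0.01234 x 100.09 = 1.235 g, so %CaCO3 = 1.235/1.4155 x 100 = 87.3%.

87.3%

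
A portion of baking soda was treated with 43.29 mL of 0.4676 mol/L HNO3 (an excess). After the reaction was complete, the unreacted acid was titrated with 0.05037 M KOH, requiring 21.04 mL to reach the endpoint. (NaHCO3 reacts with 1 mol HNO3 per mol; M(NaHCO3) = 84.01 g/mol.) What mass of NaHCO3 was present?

Total n(HNO3) added = 0.4676 x 0.04329 = 0.02024 mol.
n(KOH) used = 0.05037 x 0.02104 = 0.001060 mol, which equals the excess n(HNO3).
So n(HNO3) consumed by the sample = 0.02024 - 0.001060 = 0.01918 mol.
n(NaHCO3) = 0.01918 / 1 = 0.01918 mol.
mass = 0.01918 mol x 84.01 g/mol = 1.61 g.

1.61 g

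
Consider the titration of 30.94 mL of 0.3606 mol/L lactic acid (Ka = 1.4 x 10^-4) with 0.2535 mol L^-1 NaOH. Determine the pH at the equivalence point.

n(HC3H5O3) = 0.3606 x 0.03094 = 0.01116 mol; V(NaOH) at equivalence = 0.01116/0.2535 = 0.04401 L.
At equivalence all the acid is converted to C3H5O3-; total volume = 0.03094 + 0.04401 = 0.07495 L, so [C3H5O3-] = 0.01116/0.07495 = 0.1489 M.
Kb = Kw/Ka = 1.0e-14 / 1.4 x 10^-4 = 7.14e-11.
[OH^-] = sqrt(Kb x [C3H5O3-]) = sqrt(7.14e-11 x 0.1489) = 3.26e-6 M.
pOH = 5.49, so pH = 14.00 - 5.49 = 8.51.

8.51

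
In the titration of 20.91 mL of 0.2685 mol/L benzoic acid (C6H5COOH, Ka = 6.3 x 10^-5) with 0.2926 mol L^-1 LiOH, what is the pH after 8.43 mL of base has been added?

Initial n(C6H5COOH) = 0.2685 x 0.02091 = 0.005614 mol.
n(LiOH) added = 0.2926 x 0.008430 = 0.002467 mol, converting that many moles of C6H5COOH to C6H5COO-.
Remaining n(C6H5COOH) = 0.003148 mol; n(C6H5COO-) = 0.002467 mol.
By Henderson-Hasselbalch, pH = pKa + log([A^-]/[HA]) = 4.20 + log(0.002467/0.003148) = 4.20 + (-0.11) = 4.09.

4.09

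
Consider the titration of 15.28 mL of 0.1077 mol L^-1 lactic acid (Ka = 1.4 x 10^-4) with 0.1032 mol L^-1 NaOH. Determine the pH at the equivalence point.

n(HC3H5O3) = 0.1077 x 0.01528 = 0.001646 mol; V(NaOH) at equivalence = 0.001646/0.1032 = 0.01595 L.
At equivalence all the acid is converted to C3H5O3-; total volume = 0.01528 + 0.01595 = 0.03123 L, so [C3H5O3-] = 0.001646/0.03123 = 0.05270 M.
Kb = Kw/Ka = 1.0e-14 / 1.4 x 10^-4 = 7.14e-11.
[OH^-] = sqrt(Kb x [C3H5O3-]) = sqrt(7.14e-11 x 0.05270) = 1.94e-6 M.
pOH = 5.71, so pH = 14.00 - 5.71 = 8.29.

8.29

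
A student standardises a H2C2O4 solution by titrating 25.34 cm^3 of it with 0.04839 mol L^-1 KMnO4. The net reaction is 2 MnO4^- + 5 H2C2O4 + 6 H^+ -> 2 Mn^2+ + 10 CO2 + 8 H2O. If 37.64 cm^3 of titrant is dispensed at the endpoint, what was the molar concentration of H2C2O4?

n(KMnO4) = 0.04839 x 0.03764 = 0.001821 mol.
From the balanced equation, 2 mol KMnO4 reacts with 5 mol H2C2O4, so n(H2C2O4) = 0.001821 x 5/2 = 0.004553 mol.
[H2C2O4] = 0.004553 / 0.02534 L = 0.180 M.

0.180 M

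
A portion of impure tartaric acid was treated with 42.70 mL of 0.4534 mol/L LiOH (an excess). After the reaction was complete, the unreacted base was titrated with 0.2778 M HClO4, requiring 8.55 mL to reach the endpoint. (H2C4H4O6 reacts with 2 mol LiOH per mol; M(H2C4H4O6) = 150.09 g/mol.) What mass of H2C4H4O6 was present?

1.27 g

Total n(LiOH) added = 0.4534 x 0.04270 = 0.01936 mol.
n(HClO4) used = 0.2778 x 0.008550 = 0.002375 mol, which equals the excess n(LiOH).
So n(LiOH) consumed by the sample = 0.01936 - 0.002375 = 0.01698 mol.
n(H2C4H4O6) = 0.01698 / 2 = 0.008492 mol.
mass = 0.008492 mol x 150.09 g/mol = 1.27 g.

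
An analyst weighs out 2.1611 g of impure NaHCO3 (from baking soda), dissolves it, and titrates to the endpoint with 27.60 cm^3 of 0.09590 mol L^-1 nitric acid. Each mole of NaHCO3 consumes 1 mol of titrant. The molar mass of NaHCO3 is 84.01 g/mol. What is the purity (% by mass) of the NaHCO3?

n(HNO3) = 0.09590 x 0.02760 = 0.002647 mol.
n(NaHCO3) = 0.002647 / 1 = 0.002647 mol.
mass of NaHCO3 = 0.002647 x 84.01 = 0.2224 g.
% purity = 0.2224 / 2.1611 x 100 = 10.3%.

10.3%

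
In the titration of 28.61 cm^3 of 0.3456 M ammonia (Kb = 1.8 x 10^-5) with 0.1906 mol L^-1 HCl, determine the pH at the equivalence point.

5.08

n(NH3) = 0.3456 x 0.02861 = 0.009888 mol; V(HCl) at equivalence = 0.009888/0.1906 = 0.05188 L.
At equivalence the base is fully converted to NH4+; total volume = 0.08049 L, so [NH4+] = 0.009888/0.08049 = 0.1228 M.
Ka(NH4+) = Kw/Kb = 1.0e-14 / 1.8 x 10^-5 = 5.56e-10.
[H^+] = sqrt(Ka x [NH4+]) = sqrt(5.56e-10 x 0.1228) = 8.26e-6 M.
pH = -log(8.26e-6) = 5.08.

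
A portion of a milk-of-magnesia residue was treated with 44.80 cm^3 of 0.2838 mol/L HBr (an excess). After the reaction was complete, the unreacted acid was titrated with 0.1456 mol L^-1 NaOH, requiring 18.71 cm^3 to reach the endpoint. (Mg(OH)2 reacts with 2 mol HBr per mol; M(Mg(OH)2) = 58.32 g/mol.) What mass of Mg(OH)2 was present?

0.291 g

Total n(HBr) added = 0.2838 x 0.04480 = 0.01271 mol.
n(NaOH) used = 0.1456 x 0.01871 = 0.002724 mol, which equals the excess n(HBr).
So n(HBr) consumed by the sample = 0.01271 - 0.002724 = 0.009990 mol.
n(Mg(OH)2) = 0.009990 / 2 = 0.004995 mol.
mass = 0.004995 mol x 58.32 g/mol = 0.291 g.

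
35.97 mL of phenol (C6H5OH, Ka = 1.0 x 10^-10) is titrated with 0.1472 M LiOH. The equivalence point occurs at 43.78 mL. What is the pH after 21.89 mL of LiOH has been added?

10.00

21.89 mL is exactly half the equivalence volume (43.78/2), i.e. the half-equivalence point.
There, n(HA) = n(A^-), so pH = pKa = -log(1.0 x 10^-10) = 10.00.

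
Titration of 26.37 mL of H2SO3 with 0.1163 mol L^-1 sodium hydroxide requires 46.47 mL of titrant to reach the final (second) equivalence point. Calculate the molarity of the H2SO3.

0.102 M

n(NaOH) = 0.1163 x 0.04647 = 0.005404 mol.
At the final (second) equivalence point, 2 mol OH^- react per mol H2SO3, so n(H2SO3) = 0.005404 / 2 = 0.002702 mol.
[H2SO3] = 0.002702 / 0.02637 L = 0.102 M.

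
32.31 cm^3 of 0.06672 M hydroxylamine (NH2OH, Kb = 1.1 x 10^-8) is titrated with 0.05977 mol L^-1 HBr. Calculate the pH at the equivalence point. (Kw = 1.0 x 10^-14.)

n(NH2OH) = 0.06672 x 0.03231 = 0.002156 mol; V(HBr) at equivalence = 0.002156/0.05977 = 0.03607 L.
At equivalence the base is fully converted to NH3OH+; total volume = 0.06838 L, so [NH3OH+] = 0.002156/0.06838 = 0.03153 M.
Ka(NH3OH+) = Kw/Kb = 1.0e-14 / 1.1 x 10^-8 = 9.09e-7.
[H^+] = sqrt(Ka x [NH3OH+]) = sqrt(9.09e-7 x 0.03153) = 0.000169 M.
pH = -log(0.000169) = 3.77.

3.77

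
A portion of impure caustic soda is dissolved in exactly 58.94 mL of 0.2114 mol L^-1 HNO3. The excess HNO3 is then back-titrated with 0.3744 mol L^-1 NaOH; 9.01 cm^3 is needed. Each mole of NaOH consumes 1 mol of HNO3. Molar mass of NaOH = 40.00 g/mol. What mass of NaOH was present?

0.363 g

Total n(HNO3) added = 0.2114 x 0.05894 = 0.01246 mol.
n(NaOH) used = 0.3744 x 0.009010 = 0.003373 mol, which equals the excess n(HNO3).
So n(HNO3) consumed by the sample = 0.01246 - 0.003373 = 0.009087 mol.
n(NaOH) = 0.009087 / 1 = 0.009087 mol.
mass = 0.009087 mol x 40.00 g/mol = 0.363 g.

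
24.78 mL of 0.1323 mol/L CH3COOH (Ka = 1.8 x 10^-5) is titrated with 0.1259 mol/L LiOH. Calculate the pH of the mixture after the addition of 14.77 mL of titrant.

Initial n(CH3COOH) = 0.1323 x 0.02478 = 0.003278 mol.
n(LiOH) added = 0.1259 x 0.01477 = 0.001860 mol, converting that many moles of CH3COOH to CH3COO-.
Remaining n(CH3COOH) = 0.001419 mol; n(CH3COO-) = 0.001860 mol.
By Henderson-Hasselbalch, pH = pKa + log([A^-]/[HA]) = 4.74 + log(0.001860/0.001419) = 4.74 + (+0.12) = 4.86.

4.86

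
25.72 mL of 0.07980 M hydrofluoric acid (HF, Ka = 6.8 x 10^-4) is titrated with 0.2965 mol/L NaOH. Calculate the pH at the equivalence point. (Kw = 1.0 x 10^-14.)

7.98

n(HF) = 0.07980 x 0.02572 = 0.002052 mol; V(NaOH) at equivalence = 0.002052/0.2965 = 0.006922 L.
At equivalence all the acid is converted to F-; total volume = 0.02572 + 0.006922 = 0.03264 L, so [F-] = 0.002052/0.03264 = 0.06288 M.
Kb = Kw/Ka = 1.0e-14 / 6.8 x 10^-4 = 1.47e-11.
[OH^-] = sqrt(Kb x [F-]) = sqrt(1.47e-11 x 0.06288) = 9.62e-7 M.
pOH = 6.02, so pH = 14.00 - 6.02 = 7.98.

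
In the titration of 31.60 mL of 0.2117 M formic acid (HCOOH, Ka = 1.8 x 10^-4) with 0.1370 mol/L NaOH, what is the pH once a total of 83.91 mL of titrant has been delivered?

12.62

n(acid) = 0.2117 x 0.03160 = 0.006690 mol; n(NaOH) added = 0.1370 x 0.08391 = 0.01150 mol.
Base is in excess by 0.01150 - 0.006690 = 0.004806 mol in a total volume of 0.1155 L.
[OH^-] = 0.004806/0.1155 = 0.04161 M, so pOH = 1.38 and pH = 14.00 - 1.38 = 12.62.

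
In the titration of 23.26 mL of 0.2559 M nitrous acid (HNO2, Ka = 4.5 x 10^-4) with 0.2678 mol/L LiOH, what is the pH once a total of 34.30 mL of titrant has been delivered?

n(acid) = 0.2559 x 0.02326 = 0.005952 mol; n(LiOH) added = 0.2678 x 0.03430 = 0.009186 mol.
Base is in excess by 0.009186 - 0.005952 = 0.003233 mol in a total volume of 0.05756 L.
[OH^-] = 0.003233/0.05756 = 0.05617 M, so pOH = 1.25 and pH = 14.00 - 1.25 = 12.75.

12.75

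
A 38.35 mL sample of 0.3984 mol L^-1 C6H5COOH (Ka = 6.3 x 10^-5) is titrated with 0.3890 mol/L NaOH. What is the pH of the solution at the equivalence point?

n(C6H5COOH) = 0.3984 x 0.03835 = 0.01528 mol; V(NaOH) at equivalence = 0.01528/0.3890 = 0.03928 L.
At equivalence all the acid is converted to C6H5COO-; total volume = 0.03835 + 0.03928 = 0.07763 L, so [C6H5COO-] = 0.01528/0.07763 = 0.1968 M.
Kb = Kw/Ka = 1.0e-14 / 6.3 x 10^-5 = 1.59e-10.
[OH^-] = sqrt(Kb x [C6H5COO-]) = sqrt(1.59e-10 x 0.1968) = 5.59e-6 M.
pOH = 5.25, so pH = 14.00 - 5.25 = 8.75.

8.75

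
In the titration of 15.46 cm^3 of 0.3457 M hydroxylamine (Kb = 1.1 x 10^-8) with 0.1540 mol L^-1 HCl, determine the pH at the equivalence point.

n(NH2OH) = 0.3457 x 0.01546 = 0.005345 mol; V(HCl) at equivalence = 0.005345/0.1540 = 0.03470 L.
At equivalence the base is fully converted to NH3OH+; total volume = 0.05016 L, so [NH3OH+] = 0.005345/0.05016 = 0.1065 M.
Ka(NH3OH+) = Kw/Kb = 1.0e-14 / 1.1 x 10^-8 = 9.09e-7.
[H^+] = sqrt(Ka x [NH3OH+]) = sqrt(9.09e-7 x 0.1065) = 0.000311 M.
pH = -log(0.000311) = 3.51.

3.51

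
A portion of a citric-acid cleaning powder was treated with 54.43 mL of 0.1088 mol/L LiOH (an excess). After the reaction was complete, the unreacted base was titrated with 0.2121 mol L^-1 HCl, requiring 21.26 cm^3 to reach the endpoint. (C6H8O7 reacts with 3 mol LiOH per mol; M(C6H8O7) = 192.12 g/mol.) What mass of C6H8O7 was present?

0.0905 g

Total n(LiOH) added = 0.1088 x 0.05443 = 0.005922 mol.
n(HCl) used = 0.2121 x 0.02126 = 0.004509 mol, which equals the excess n(LiOH).
So n(LiOH) consumed by the sample = 0.005922 - 0.004509 = 0.001413 mol.
n(C6H8O7) = 0.001413 / 3 = 0.0004709 mol.
mass = 0.0004709 mol x 192.12 g/mol = 0.0905 g.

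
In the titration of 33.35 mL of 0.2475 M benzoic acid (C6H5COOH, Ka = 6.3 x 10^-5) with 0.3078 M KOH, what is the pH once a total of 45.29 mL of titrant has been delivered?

12.86

n(acid) = 0.2475 x 0.03335 = 0.008254 mol; n(KOH) added = 0.3078 x 0.04529 = 0.01394 mol.
Base is in excess by 0.01394 - 0.008254 = 0.005686 mol in a total volume of 0.07864 L.
[OH^-] = 0.005686/0.07864 = 0.07231 M, so pOH = 1.14 and pH = 14.00 - 1.14 = 12.86.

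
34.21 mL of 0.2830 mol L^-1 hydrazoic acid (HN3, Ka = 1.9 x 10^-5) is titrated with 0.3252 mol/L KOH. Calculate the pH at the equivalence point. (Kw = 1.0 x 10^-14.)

n(HN3) = 0.2830 x 0.03421 = 0.009681 mol; V(KOH) at equivalence = 0.009681/0.3252 = 0.02977 L.
At equivalence all the acid is converted to N3-; total volume = 0.03421 + 0.02977 = 0.06398 L, so [N3-] = 0.009681/0.06398 = 0.1513 M.
Kb = Kw/Ka = 1.0e-14 / 1.9 x 10^-5 = 5.26e-10.
[OH^-] = sqrt(Kb x [N3-]) = sqrt(5.26e-10 x 0.1513) = 8.92e-6 M.
pOH = 5.05, so pH = 14.00 - 5.05 = 8.95.

8.95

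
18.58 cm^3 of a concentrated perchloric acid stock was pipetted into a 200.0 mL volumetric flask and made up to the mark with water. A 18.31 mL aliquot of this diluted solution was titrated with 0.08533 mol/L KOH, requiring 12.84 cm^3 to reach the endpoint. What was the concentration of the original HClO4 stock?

n(KOH) = 0.08533 x 0.01284 = 0.001096 mol.
n(HClO4) in the aliquot = 0.001096 mol.
[diluted HClO4] = 0.001096 / 0.01831 = 0.05984 M.
Dilution factor = 200.0/18.58 = 10.76, so [stock] = 0.05984 x 10.76 = 0.644 M.

0.644 M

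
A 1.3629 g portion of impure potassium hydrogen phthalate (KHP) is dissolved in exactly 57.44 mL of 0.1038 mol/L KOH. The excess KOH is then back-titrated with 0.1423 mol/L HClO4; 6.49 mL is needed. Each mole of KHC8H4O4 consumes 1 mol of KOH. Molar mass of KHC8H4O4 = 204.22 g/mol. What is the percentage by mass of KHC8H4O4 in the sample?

75.5%

Total n(KOH) added = 0.1038 x 0.05744 = 0.005962 mol.
n(HClO4) used = 0.1423 x 0.006490 = 0.0009235 mol, which equals the excess n(KOH).
So n(KOH) consumed by the sample = 0.005962 - 0.0009235 = 0.005039 mol.
n(KHC8H4O4) = 0.005039 / 1 = 0.005039 mol.
mass KHC8H4O4 = 0.005039 x 204.22 = 1.029 g, so %KHC8H4O4 = 1.029/1.3629 x 100 = 75.5%.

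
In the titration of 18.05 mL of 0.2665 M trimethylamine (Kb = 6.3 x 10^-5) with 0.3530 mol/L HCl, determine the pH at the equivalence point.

5.31

n((CH3)3N) = 0.2665 x 0.01805 = 0.004810 mol; V(HCl) at equivalence = 0.004810/0.3530 = 0.01363 L.
At equivalence the base is fully converted to (CH3)3NH+; total volume = 0.03168 L, so [(CH3)3NH+] = 0.004810/0.03168 = 0.1519 M.
Ka((CH3)3NH+) = Kw/Kb = 1.0e-14 / 6.3 x 10^-5 = 1.59e-10.
[H^+] = sqrt(Ka x [(CH3)3NH+]) = sqrt(1.59e-10 x 0.1519) = 4.91e-6 M.
pH = -log(4.91e-6) = 5.31.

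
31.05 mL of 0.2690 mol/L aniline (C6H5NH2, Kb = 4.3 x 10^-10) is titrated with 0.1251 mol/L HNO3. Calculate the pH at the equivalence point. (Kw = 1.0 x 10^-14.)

n(C6H5NH2) = 0.2690 x 0.03105 = 0.008352 mol; V(HNO3) at equivalence = 0.008352/0.1251 = 0.06677 L.
At equivalence the base is fully converted to C6H5NH3+; total volume = 0.09782 L, so [C6H5NH3+] = 0.008352/0.09782 = 0.08539 M.
Ka(C6H5NH3+) = Kw/Kb = 1.0e-14 / 4.3 x 10^-10 = 2.33e-5.
[H^+] = sqrt(Ka x [C6H5NH3+]) = sqrt(2.33e-5 x 0.08539) = 0.00141 M.
pH = -log(0.00141) = 2.85.

2.85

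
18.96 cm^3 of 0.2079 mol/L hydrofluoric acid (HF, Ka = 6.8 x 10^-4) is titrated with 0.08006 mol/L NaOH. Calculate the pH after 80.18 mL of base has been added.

n(acid) = 0.2079 x 0.01896 = 0.003942 mol; n(NaOH) added = 0.08006 x 0.08018 = 0.006419 mol.
Base is in excess by 0.006419 - 0.003942 = 0.002477 mol in a total volume of 0.09914 L.
[OH^-] = 0.002477/0.09914 = 0.02499 M, so pOH = 1.60 and pH = 14.00 - 1.60 = 12.40.

12.40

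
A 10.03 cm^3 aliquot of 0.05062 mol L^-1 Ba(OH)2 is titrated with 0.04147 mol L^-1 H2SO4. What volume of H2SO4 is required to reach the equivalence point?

n(Ba(OH)2) = 0.05062 mol/L x 0.01003 L = 0.0005077 mol.
At equivalence n(H2SO4) = n(Ba(OH)2) = 0.0005077 mol.
V(H2SO4) = 0.0005077 / 0.04147 = 0.01224 L = 12.2 mL.

12.2 mL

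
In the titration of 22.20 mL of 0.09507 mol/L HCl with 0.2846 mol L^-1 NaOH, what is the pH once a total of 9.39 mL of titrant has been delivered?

n(acid) = 0.09507 x 0.02220 = 0.002111 mol; n(NaOH) added = 0.2846 x 0.009390 = 0.002672 mol.
Base is in excess by 0.002672 - 0.002111 = 0.0005618 mol in a total volume of 0.03159 L.
[OH^-] = 0.0005618/0.03159 = 0.01779 M, so pOH = 1.75 and pH = 14.00 - 1.75 = 12.25.

12.25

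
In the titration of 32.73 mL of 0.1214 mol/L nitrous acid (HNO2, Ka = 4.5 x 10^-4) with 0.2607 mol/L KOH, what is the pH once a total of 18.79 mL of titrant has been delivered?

n(acid) = 0.1214 x 0.03273 = 0.003973 mol; n(KOH) added = 0.2607 x 0.01879 = 0.004899 mol.
Base is in excess by 0.004899 - 0.003973 = 0.0009251 mol in a total volume of 0.05152 L.
[OH^-] = 0.0009251/0.05152 = 0.01796 M, so pOH = 1.75 and pH = 14.00 - 1.75 = 12.25.

12.25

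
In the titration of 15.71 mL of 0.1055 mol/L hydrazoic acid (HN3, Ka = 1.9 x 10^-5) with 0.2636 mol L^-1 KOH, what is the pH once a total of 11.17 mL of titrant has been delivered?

12.68

n(acid) = 0.1055 x 0.01571 = 0.001657 mol; n(KOH) added = 0.2636 x 0.01117 = 0.002944 mol.
Base is in excess by 0.002944 - 0.001657 = 0.001287 mol in a total volume of 0.02688 L.
[OH^-] = 0.001287/0.02688 = 0.04788 M, so pOH = 1.32 and pH = 14.00 - 1.32 = 12.68.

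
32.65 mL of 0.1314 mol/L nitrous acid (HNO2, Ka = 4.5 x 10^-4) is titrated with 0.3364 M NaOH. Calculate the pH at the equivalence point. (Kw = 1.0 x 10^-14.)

n(HNO2) = 0.1314 x 0.03265 = 0.004290 mol; V(NaOH) at equivalence = 0.004290/0.3364 = 0.01275 L.
At equivalence all the acid is converted to NO2-; total volume = 0.03265 + 0.01275 = 0.04540 L, so [NO2-] = 0.004290/0.04540 = 0.09449 M.
Kb = Kw/Ka = 1.0e-14 / 4.5 x 10^-4 = 2.22e-11.
[OH^-] = sqrt(Kb x [NO2-]) = sqrt(2.22e-11 x 0.09449) = 1.45e-6 M.
pOH = 5.84, so pH = 14.00 - 5.84 = 8.16.

8.16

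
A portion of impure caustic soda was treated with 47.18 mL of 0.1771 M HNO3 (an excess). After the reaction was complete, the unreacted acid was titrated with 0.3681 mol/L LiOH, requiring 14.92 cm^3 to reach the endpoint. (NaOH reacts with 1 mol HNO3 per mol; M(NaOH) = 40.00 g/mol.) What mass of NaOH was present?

Total n(HNO3) added = 0.1771 x 0.04718 = 0.008356 mol.
n(LiOH) used = 0.3681 x 0.01492 = 0.005492 mol, which equals the excess n(HNO3).
So n(HNO3) consumed by the sample = 0.008356 - 0.005492 = 0.002864 mol.
n(NaOH) = 0.002864 / 1 = 0.002864 mol.
mass = 0.002864 mol x 40.00 g/mol = 0.115 g.

0.115 g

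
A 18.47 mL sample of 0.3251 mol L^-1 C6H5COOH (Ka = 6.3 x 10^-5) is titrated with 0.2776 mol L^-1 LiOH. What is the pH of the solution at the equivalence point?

n(C6H5COOH) = 0.3251 x 0.01847 = 0.006005 mol; V(LiOH) at equivalence = 0.006005/0.2776 = 0.02163 L.
At equivalence all the acid is converted to C6H5COO-; total volume = 0.01847 + 0.02163 = 0.04010 L, so [C6H5COO-] = 0.006005/0.04010 = 0.1497 M.
Kb = Kw/Ka = 1.0e-14 / 6.3 x 10^-5 = 1.59e-10.
[OH^-] = sqrt(Kb x [C6H5COO-]) = sqrt(1.59e-10 x 0.1497) = 4.88e-6 M.
pOH = 5.31, so pH = 14.00 - 5.31 = 8.69.

8.69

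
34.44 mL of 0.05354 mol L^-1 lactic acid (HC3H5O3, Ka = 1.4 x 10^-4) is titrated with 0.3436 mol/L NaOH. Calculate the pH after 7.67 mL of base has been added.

n(acid) = 0.05354 x 0.03444 = 0.001844 mol; n(NaOH) added = 0.3436 x 0.007670 = 0.002635 mol.
Base is in excess by 0.002635 - 0.001844 = 0.0007915 mol in a total volume of 0.04211 L.
[OH^-] = 0.0007915/0.04211 = 0.01880 M, so pOH = 1.73 and pH = 14.00 - 1.73 = 12.27.

12.27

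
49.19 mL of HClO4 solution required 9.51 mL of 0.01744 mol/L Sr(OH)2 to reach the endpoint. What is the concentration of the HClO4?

0.00674 M

n(Sr(OH)2) delivered = 0.01744 x 0.009510 = 0.0001659 mol.
The reaction is 2 HClO4 + 1 Sr(OH)2, so n(HClO4) = 0.0001659 x 2/1 = 0.0003317 mol.
[HClO4] = 0.0003317 mol / 0.04919 L = 0.00674 M.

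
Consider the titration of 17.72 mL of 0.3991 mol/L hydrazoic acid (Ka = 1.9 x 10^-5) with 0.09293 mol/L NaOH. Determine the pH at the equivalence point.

8.80

n(HN3) = 0.3991 x 0.01772 = 0.007072 mol; V(NaOH) at equivalence = 0.007072/0.09293 = 0.07610 L.
At equivalence all the acid is converted to N3-; total volume = 0.01772 + 0.07610 = 0.09382 L, so [N3-] = 0.007072/0.09382 = 0.07538 M.
Kb = Kw/Ka = 1.0e-14 / 1.9 x 10^-5 = 5.26e-10.
[OH^-] = sqrt(Kb x [N3-]) = sqrt(5.26e-10 x 0.07538) = 6.30e-6 M.
pOH = 5.20, so pH = 14.00 - 5.20 = 8.80.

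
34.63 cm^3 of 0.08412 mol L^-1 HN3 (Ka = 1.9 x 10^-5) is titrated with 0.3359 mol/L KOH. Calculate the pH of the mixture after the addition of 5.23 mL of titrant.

Initial n(HN3) = 0.08412 x 0.03463 = 0.002913 mol.
n(KOH) added = 0.3359 x 0.005230 = 0.001757 mol, converting that many moles of HN3 to N3-.
Remaining n(HN3) = 0.001156 mol; n(N3-) = 0.001757 mol.
By Henderson-Hasselbalch, pH = pKa + log([A^-]/[HA]) = 4.72 + log(0.001757/0.001156) = 4.72 + (+0.18) = 4.90.

4.90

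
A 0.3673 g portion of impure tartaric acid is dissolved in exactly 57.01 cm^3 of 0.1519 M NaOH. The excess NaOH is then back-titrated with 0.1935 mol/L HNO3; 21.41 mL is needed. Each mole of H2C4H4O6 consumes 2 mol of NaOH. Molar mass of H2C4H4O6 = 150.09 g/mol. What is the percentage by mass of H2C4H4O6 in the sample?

Total n(NaOH) added = 0.1519 x 0.05701 = 0.008660 mol.
n(HNO3) used = 0.1935 x 0.02141 = 0.004143 mol, which equals the excess n(NaOH).
So n(NaOH) consumed by the sample = 0.008660 - 0.004143 = 0.004517 mol.
n(H2C4H4O6) = 0.004517 / 2 = 0.002258 mol.
mass H2C4H4O6 = 0.002258 x 150.09 = 0.3390 g, so %H2C4H4O6 = 0.3390/0.3673 x 100 = 92.3%.

92.3%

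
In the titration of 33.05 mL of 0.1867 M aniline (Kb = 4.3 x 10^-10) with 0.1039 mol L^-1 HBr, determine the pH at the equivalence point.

2.90

n(C6H5NH2) = 0.1867 x 0.03305 = 0.006170 mol; V(HBr) at equivalence = 0.006170/0.1039 = 0.05939 L.
At equivalence the base is fully converted to C6H5NH3+; total volume = 0.09244 L, so [C6H5NH3+] = 0.006170/0.09244 = 0.06675 M.
Ka(C6H5NH3+) = Kw/Kb = 1.0e-14 / 4.3 x 10^-10 = 2.33e-5.
[H^+] = sqrt(Ka x [C6H5NH3+]) = sqrt(2.33e-5 x 0.06675) = 0.00125 M.
pH = -log(0.00125) = 2.90.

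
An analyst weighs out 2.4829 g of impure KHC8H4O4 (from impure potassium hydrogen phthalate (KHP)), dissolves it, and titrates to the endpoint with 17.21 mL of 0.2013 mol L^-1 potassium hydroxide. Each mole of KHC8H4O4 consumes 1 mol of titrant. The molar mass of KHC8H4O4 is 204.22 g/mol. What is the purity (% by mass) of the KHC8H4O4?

28.5%

n(KOH) = 0.2013 x 0.01721 = 0.003464 mol.
n(KHC8H4O4) = 0.003464 / 1 = 0.003464 mol.
mass of KHC8H4O4 = 0.003464 x 204.22 = 0.7075 g.
% purity = 0.7075 / 2.4829 x 100 = 28.5%.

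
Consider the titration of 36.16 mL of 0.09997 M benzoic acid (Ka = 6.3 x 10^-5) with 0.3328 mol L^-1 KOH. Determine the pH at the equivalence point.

n(C6H5COOH) = 0.09997 x 0.03616 = 0.003615 mol; V(KOH) at equivalence = 0.003615/0.3328 = 0.01086 L.
At equivalence all the acid is converted to C6H5COO-; total volume = 0.03616 + 0.01086 = 0.04702 L, so [C6H5COO-] = 0.003615/0.04702 = 0.07688 M.
Kb = Kw/Ka = 1.0e-14 / 6.3 x 10^-5 = 1.59e-10.
[OH^-] = sqrt(Kb x [C6H5COO-]) = sqrt(1.59e-10 x 0.07688) = 3.49e-6 M.
pOH = 5.46, so pH = 14.00 - 5.46 = 8.54.

8.54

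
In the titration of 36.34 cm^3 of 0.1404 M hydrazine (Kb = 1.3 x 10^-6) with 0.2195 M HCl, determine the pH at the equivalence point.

n(N2H4) = 0.1404 x 0.03634 = 0.005102 mol; V(HCl) at equivalence = 0.005102/0.2195 = 0.02324 L.
At equivalence the base is fully converted to N2H5+; total volume = 0.05958 L, so [N2H5+] = 0.005102/0.05958 = 0.08563 M.
Ka(N2H5+) = Kw/Kb = 1.0e-14 / 1.3 x 10^-6 = 7.69e-9.
[H^+] = sqrt(Ka x [N2H5+]) = sqrt(7.69e-9 x 0.08563) = 2.57e-5 M.
pH = -log(2.57e-5) = 4.59.

4.59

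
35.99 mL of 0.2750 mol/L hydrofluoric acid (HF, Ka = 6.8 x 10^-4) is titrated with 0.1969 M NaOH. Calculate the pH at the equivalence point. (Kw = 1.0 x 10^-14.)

8.11

n(HF) = 0.2750 x 0.03599 = 0.009897 mol; V(NaOH) at equivalence = 0.009897/0.1969 = 0.05027 L.
At equivalence all the acid is converted to F-; total volume = 0.03599 + 0.05027 = 0.08626 L, so [F-] = 0.009897/0.08626 = 0.1147 M.
Kb = Kw/Ka = 1.0e-14 / 6.8 x 10^-4 = 1.47e-11.
[OH^-] = sqrt(Kb x [F-]) = sqrt(1.47e-11 x 0.1147) = 1.30e-6 M.
pOH = 5.89, so pH = 14.00 - 5.89 = 8.11.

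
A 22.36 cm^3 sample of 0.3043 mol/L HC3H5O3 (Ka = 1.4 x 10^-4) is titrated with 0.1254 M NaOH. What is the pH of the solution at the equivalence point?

8.40

n(HC3H5O3) = 0.3043 x 0.02236 = 0.006804 mol; V(NaOH) at equivalence = 0.006804/0.1254 = 0.05426 L.
At equivalence all the acid is converted to C3H5O3-; total volume = 0.02236 + 0.05426 = 0.07662 L, so [C3H5O3-] = 0.006804/0.07662 = 0.08880 M.
Kb = Kw/Ka = 1.0e-14 / 1.4 x 10^-4 = 7.14e-11.
[OH^-] = sqrt(Kb x [C3H5O3-]) = sqrt(7.14e-11 x 0.08880) = 2.52e-6 M.
pOH = 5.60, so pH = 14.00 - 5.60 = 8.40.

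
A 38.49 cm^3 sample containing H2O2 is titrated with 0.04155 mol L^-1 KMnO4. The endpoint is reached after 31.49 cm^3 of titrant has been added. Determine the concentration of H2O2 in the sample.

0.0850 M

n(KMnO4) = 0.04155 x 0.03149 = 0.001308 mol.
From the balanced equation, 2 mol KMnO4 reacts with 5 mol H2O2, so n(H2O2) = 0.001308 x 5/2 = 0.003271 mol.
[H2O2] = 0.003271 / 0.03849 L = 0.0850 M.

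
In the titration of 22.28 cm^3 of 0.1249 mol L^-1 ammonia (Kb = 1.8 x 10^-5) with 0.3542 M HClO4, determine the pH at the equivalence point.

n(NH3) = 0.1249 x 0.02228 = 0.002783 mol; V(HClO4) at equivalence = 0.002783/0.3542 = 0.007856 L.
At equivalence the base is fully converted to NH4+; total volume = 0.03014 L, so [NH4+] = 0.002783/0.03014 = 0.09234 M.
Ka(NH4+) = Kw/Kb = 1.0e-14 / 1.8 x 10^-5 = 5.56e-10.
[H^+] = sqrt(Ka x [NH4+]) = sqrt(5.56e-10 x 0.09234) = 7.16e-6 M.
pH = -log(7.16e-6) = 5.14.

5.14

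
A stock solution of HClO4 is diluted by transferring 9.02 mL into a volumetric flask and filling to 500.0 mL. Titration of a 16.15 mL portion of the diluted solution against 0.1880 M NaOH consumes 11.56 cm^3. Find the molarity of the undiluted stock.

7.46 M

n(NaOH) = 0.1880 x 0.01156 = 0.002173 mol.
n(HClO4) in the aliquot = 0.002173 mol.
[diluted HClO4] = 0.002173 / 0.01615 = 0.1346 M.
Dilution factor = 500.0/9.020 = 55.43, so [stock] = 0.1346 x 55.43 = 7.46 M.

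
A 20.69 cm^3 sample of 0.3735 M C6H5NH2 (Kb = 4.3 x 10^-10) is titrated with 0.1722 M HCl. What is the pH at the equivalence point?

n(C6H5NH2) = 0.3735 x 0.02069 = 0.007728 mol; V(HCl) at equivalence = 0.007728/0.1722 = 0.04488 L.
At equivalence the base is fully converted to C6H5NH3+; total volume = 0.06557 L, so [C6H5NH3+] = 0.007728/0.06557 = 0.1179 M.
Ka(C6H5NH3+) = Kw/Kb = 1.0e-14 / 4.3 x 10^-10 = 2.33e-5.
[H^+] = sqrt(Ka x [C6H5NH3+]) = sqrt(2.33e-5 x 0.1179) = 0.00166 M.
pH = -log(0.00166) = 2.78.

2.78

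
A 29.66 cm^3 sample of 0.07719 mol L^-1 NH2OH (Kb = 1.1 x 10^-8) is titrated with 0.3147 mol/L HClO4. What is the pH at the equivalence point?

n(NH2OH) = 0.07719 x 0.02966 = 0.002289 mol; V(HClO4) at equivalence = 0.002289/0.3147 = 0.007275 L.
At equivalence the base is fully converted to NH3OH+; total volume = 0.03694 L, so [NH3OH+] = 0.002289/0.03694 = 0.06199 M.
Ka(NH3OH+) = Kw/Kb = 1.0e-14 / 1.1 x 10^-8 = 9.09e-7.
[H^+] = sqrt(Ka x [NH3OH+]) = sqrt(9.09e-7 x 0.06199) = 0.000237 M.
pH = -log(0.000237) = 3.62.

3.62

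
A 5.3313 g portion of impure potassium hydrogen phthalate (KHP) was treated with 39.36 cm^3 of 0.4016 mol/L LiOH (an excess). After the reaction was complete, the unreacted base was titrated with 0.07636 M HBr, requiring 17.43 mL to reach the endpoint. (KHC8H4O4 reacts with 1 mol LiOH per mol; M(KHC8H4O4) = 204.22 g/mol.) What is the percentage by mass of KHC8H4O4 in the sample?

55.5%

Total n(LiOH) added = 0.4016 x 0.03936 = 0.01581 mol.
n(HBr) used = 0.07636 x 0.01743 = 0.001331 mol, which equals the excess n(LiOH).
So n(LiOH) consumed by the sample = 0.01581 - 0.001331 = 0.01448 mol.
n(KHC8H4O4) = 0.01448 / 1 = 0.01448 mol.
mass KHC8H4O4 = 0.01448 x 204.22 = 2.956 g, so %KHC8H4O4 = 2.956/5.3313 x 100 = 55.5%.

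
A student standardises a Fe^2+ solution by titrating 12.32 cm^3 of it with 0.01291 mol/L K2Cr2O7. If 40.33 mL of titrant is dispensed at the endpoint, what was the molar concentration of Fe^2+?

0.254 M

n(K2Cr2O7) = 0.01291 x 0.04033 = 0.0005207 mol.
From the balanced equation, 1 mol K2Cr2O7 reacts with 6 mol Fe^2+, so n(Fe^2+) = 0.0005207 x 6/1 = 0.003124 mol.
[Fe^2+] = 0.003124 / 0.01232 L = 0.254 M.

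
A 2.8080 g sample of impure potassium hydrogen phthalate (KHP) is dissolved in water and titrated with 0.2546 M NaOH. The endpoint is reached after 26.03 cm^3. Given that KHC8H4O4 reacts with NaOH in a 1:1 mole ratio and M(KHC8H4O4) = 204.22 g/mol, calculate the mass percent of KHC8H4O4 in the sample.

n(NaOH) = 0.2546 x 0.02603 = 0.006627 mol.
n(KHC8H4O4) = 0.006627 / 1 = 0.006627 mol.
mass of KHC8H4O4 = 0.006627 x 204.22 = 1.353 g.
% purity = 1.353 / 2.8080 x 100 = 48.2%.

48.2%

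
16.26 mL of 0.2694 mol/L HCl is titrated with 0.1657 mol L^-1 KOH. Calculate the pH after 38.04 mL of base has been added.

n(acid) = 0.2694 x 0.01626 = 0.004380 mol; n(KOH) added = 0.1657 x 0.03804 = 0.006303 mol.
Base is in excess by 0.006303 - 0.004380 = 0.001923 mol in a total volume of 0.05430 L.
[OH^-] = 0.001923/0.05430 = 0.03541 M, so pOH = 1.45 and pH = 14.00 - 1.45 = 12.55.

12.55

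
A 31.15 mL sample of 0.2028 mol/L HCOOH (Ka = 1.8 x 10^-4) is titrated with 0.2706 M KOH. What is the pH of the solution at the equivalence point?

n(HCOOH) = 0.2028 x 0.03115 = 0.006317 mol; V(KOH) at equivalence = 0.006317/0.2706 = 0.02335 L.
At equivalence all the acid is converted to HCOO-; total volume = 0.03115 + 0.02335 = 0.05450 L, so [HCOO-] = 0.006317/0.05450 = 0.1159 M.
Kb = Kw/Ka = 1.0e-14 / 1.8 x 10^-4 = 5.56e-11.
[OH^-] = sqrt(Kb x [HCOO-]) = sqrt(5.56e-11 x 0.1159) = 2.54e-6 M.
pOH = 5.60, so pH = 14.00 - 5.60 = 8.40.

8.40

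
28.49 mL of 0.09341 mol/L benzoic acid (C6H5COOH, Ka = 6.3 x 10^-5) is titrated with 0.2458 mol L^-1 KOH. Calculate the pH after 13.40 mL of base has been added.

n(acid) = 0.09341 x 0.02849 = 0.002661 mol; n(KOH) added = 0.2458 x 0.01340 = 0.003294 mol.
Base is in excess by 0.003294 - 0.002661 = 0.0006325 mol in a total volume of 0.04189 L.
[OH^-] = 0.0006325/0.04189 = 0.01510 M, so pOH = 1.82 and pH = 14.00 - 1.82 = 12.18.

12.18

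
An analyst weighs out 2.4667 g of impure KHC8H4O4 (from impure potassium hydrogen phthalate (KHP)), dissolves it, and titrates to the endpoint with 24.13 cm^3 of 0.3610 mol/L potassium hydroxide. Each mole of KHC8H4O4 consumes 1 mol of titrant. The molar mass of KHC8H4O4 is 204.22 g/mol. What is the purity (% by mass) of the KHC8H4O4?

n(KOH) = 0.3610 x 0.02413 = 0.008711 mol.
n(KHC8H4O4) = 0.008711 / 1 = 0.008711 mol.
mass of KHC8H4O4 = 0.008711 x 204.22 = 1.779 g.
% purity = 1.779 / 2.4667 x 100 = 72.1%.

72.1%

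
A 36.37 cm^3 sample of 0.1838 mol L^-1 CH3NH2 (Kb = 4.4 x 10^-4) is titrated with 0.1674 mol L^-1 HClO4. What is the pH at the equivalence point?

n(CH3NH2) = 0.1838 x 0.03637 = 0.006685 mol; V(HClO4) at equivalence = 0.006685/0.1674 = 0.03993 L.
At equivalence the base is fully converted to CH3NH3+; total volume = 0.07630 L, so [CH3NH3+] = 0.006685/0.07630 = 0.08761 M.
Ka(CH3NH3+) = Kw/Kb = 1.0e-14 / 4.4 x 10^-4 = 2.27e-11.
[H^+] = sqrt(Ka x [CH3NH3+]) = sqrt(2.27e-11 x 0.08761) = 1.41e-6 M.
pH = -log(1.41e-6) = 5.85.

5.85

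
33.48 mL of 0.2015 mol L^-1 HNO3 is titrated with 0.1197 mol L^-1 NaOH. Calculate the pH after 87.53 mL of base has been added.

n(acid) = 0.2015 x 0.03348 = 0.006746 mol; n(NaOH) added = 0.1197 x 0.08753 = 0.01048 mol.
Base is in excess by 0.01048 - 0.006746 = 0.003731 mol in a total volume of 0.1210 L.
[OH^-] = 0.003731/0.1210 = 0.03083 M, so pOH = 1.51 and pH = 14.00 - 1.51 = 12.49.

12.49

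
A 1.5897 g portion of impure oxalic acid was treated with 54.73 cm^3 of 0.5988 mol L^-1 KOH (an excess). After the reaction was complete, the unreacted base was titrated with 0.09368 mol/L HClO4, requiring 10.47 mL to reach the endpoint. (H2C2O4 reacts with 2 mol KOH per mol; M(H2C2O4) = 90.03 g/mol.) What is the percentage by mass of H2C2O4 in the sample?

90.0%

Total n(KOH) added = 0.5988 x 0.05473 = 0.03277 mol.
n(HClO4) used = 0.09368 x 0.01047 = 0.0009808 mol, which equals the excess n(KOH).
So n(KOH) consumed by the sample = 0.03277 - 0.0009808 = 0.03179 mol.
n(H2C2O4) = 0.03179 / 2 = 0.01590 mol.
mass H2C2O4 = 0.01590 x 90.03 = 1.431 g, so %H2C2O4 = 1.431/1.5897 x 100 = 90.0%.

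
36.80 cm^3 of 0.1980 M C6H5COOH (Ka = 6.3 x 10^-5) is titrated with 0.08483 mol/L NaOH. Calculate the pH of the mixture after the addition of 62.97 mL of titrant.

4.64

Initial n(C6H5COOH) = 0.1980 x 0.03680 = 0.007286 mol.
n(NaOH) added = 0.08483 x 0.06297 = 0.005342 mol, converting that many moles of C6H5COOH to C6H5COO-.
Remaining n(C6H5COOH) = 0.001945 mol; n(C6H5COO-) = 0.005342 mol.
By Henderson-Hasselbalch, pH = pKa + log([A^-]/[HA]) = 4.20 + log(0.005342/0.001945) = 4.20 + (+0.44) = 4.64.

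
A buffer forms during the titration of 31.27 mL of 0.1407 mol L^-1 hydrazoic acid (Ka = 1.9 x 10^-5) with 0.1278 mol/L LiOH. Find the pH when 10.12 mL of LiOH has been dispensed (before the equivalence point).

Initial n(HN3) = 0.1407 x 0.03127 = 0.004400 mol.
n(LiOH) added = 0.1278 x 0.01012 = 0.001293 mol, converting that many moles of HN3 to N3-.
Remaining n(HN3) = 0.003106 mol; n(N3-) = 0.001293 mol.
By Henderson-Hasselbalch, pH = pKa + log([A^-]/[HA]) = 4.72 + log(0.001293/0.003106) = 4.72 + (-0.38) = 4.34.

4.34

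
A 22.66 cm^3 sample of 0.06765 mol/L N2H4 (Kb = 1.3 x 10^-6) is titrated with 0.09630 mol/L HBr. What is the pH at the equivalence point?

n(N2H4) = 0.06765 x 0.02266 = 0.001533 mol; V(HBr) at equivalence = 0.001533/0.09630 = 0.01592 L.
At equivalence the base is fully converted to N2H5+; total volume = 0.03858 L, so [N2H5+] = 0.001533/0.03858 = 0.03974 M.
Ka(N2H5+) = Kw/Kb = 1.0e-14 / 1.3 x 10^-6 = 7.69e-9.
[H^+] = sqrt(Ka x [N2H5+]) = sqrt(7.69e-9 x 0.03974) = 1.75e-5 M.
pH = -log(1.75e-5) = 4.76.

4.76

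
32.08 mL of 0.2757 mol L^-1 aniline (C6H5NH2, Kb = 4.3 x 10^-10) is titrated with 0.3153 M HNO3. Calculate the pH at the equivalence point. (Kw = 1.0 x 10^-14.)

2.73

n(C6H5NH2) = 0.2757 x 0.03208 = 0.008844 mol; V(HNO3) at equivalence = 0.008844/0.3153 = 0.02805 L.
At equivalence the base is fully converted to C6H5NH3+; total volume = 0.06013 L, so [C6H5NH3+] = 0.008844/0.06013 = 0.1471 M.
Ka(C6H5NH3+) = Kw/Kb = 1.0e-14 / 4.3 x 10^-10 = 2.33e-5.
[H^+] = sqrt(Ka x [C6H5NH3+]) = sqrt(2.33e-5 x 0.1471) = 0.00185 M.
pH = -log(0.00185) = 2.73.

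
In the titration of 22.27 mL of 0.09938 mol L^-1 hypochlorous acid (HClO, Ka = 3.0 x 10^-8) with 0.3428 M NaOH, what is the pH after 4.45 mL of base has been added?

Initial n(HClO) = 0.09938 x 0.02227 = 0.002213 mol.
n(NaOH) added = 0.3428 x 0.004450 = 0.001525 mol, converting that many moles of HClO to ClO-.
Remaining n(HClO) = 0.0006877 mol; n(ClO-) = 0.001525 mol.
By Henderson-Hasselbalch, pH = pKa + log([A^-]/[HA]) = 7.52 + log(0.001525/0.0006877) = 7.52 + (+0.35) = 7.87.

7.87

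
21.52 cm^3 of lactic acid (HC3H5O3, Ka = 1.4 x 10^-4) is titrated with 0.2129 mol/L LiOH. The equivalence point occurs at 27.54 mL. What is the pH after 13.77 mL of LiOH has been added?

13.77 mL is exactly half the equivalence volume (27.54/2), i.e. the half-equivalence point.
There, n(HA) = n(A^-), so pH = pKa = -log(1.4 x 10^-4) = 3.85.

3.85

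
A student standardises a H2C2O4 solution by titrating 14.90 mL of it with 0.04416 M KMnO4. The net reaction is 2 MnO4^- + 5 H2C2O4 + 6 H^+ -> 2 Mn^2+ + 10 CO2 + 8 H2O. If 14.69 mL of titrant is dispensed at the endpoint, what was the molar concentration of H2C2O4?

0.109 M

n(KMnO4) = 0.04416 x 0.01469 = 0.0006487 mol.
From the balanced equation, 2 mol KMnO4 reacts with 5 mol H2C2O4, so n(H2C2O4) = 0.0006487 x 5/2 = 0.001622 mol.
[H2C2O4] = 0.001622 / 0.01490 L = 0.109 M.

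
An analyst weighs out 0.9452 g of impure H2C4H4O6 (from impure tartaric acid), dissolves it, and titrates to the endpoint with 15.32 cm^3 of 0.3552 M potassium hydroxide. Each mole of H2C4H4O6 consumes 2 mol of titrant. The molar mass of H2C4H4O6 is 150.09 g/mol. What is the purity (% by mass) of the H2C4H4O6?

43.2%

n(KOH) = 0.3552 x 0.01532 = 0.005442 mol.
n(H2C4H4O6) = 0.005442 / 2 = 0.002721 mol.
mass of H2C4H4O6 = 0.002721 x 150.09 = 0.4084 g.
% purity = 0.4084 / 0.9452 x 100 = 43.2%.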